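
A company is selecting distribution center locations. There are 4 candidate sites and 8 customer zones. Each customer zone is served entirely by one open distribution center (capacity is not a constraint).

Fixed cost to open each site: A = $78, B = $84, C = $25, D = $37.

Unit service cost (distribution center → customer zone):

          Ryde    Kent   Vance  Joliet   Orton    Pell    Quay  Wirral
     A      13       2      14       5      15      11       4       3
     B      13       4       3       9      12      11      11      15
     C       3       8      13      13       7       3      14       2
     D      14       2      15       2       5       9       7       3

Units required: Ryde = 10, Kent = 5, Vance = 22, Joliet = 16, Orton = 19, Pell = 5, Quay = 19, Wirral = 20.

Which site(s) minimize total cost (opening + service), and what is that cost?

For any fixed open set, each customer zone goes to its cheapest open site; total = fixed + service.
{B, C, D}: Ryde→C 3·10=30, Kent→D 2·5=10, Vance→B 3·22=66, Joliet→D 2·16=32, Orton→D 5·19=95, Pell→C 3·5=15, Quay→D 7·19=133, Wirral→C 2·20=40. Service 421; fixed 146; total 567.
{A, B, C, D}: service 364 + fixed 224 = 588
{A, B, C}: service 450 + fixed 187 = 637
{C}: service 1018 + fixed 25 = 1043
(All 15 nonempty subsets were checked; B, C and D is lowest.)

Open B, C and D; minimum total cost 567.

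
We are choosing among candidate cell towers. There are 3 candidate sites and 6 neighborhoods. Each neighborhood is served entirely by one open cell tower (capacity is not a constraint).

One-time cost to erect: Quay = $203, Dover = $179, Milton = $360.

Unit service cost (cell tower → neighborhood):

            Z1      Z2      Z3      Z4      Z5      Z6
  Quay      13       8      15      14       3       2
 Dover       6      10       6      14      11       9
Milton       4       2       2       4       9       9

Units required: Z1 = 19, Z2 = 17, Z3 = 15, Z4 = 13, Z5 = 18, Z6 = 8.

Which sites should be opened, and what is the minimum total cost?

For any fixed open set, each neighborhood goes to its cheapest open site; total = fixed + service.
{Milton}: Z1→Milton 4·19=76, Z2→Milton 2·17=34, Z3→Milton 2·15=30, Z4→Milton 4·13=52, Z5→Milton 9·18=162, Z6→Milton 9·8=72. Service 426; fixed 360; total 786.
{Quay, Milton}: Z1→Milton 4·19=76, Z2→Milton 2·17=34, Z3→Milton 2·15=30, Z4→Milton 4·13=52, Z5→Quay 3·18=54, Z6→Quay 2·8=16. Service 262; fixed 563; total 825.
{Dover, Milton}: service 426 + fixed 539 = 965
{Quay, Dover, Milton}: service 262 + fixed 742 = 1004
No other subset beats 786.

Open Milton only; minimum total cost 786.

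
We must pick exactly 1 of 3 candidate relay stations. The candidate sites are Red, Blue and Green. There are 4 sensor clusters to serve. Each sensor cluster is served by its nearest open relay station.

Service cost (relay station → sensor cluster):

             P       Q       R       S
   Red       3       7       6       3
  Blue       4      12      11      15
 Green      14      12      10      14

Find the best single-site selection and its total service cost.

With exactly 1 open, each sensor cluster uses its cheapest among the chosen.
{Red}: P→Red 3, Q→Red 7, R→Red 6, S→Red 3. Service cost 19.
{Blue}: service cost 42
{Green}: service cost 50
Among all 3 size-1 choices, {Red} is lowest.

Choose Red only; total service cost 19.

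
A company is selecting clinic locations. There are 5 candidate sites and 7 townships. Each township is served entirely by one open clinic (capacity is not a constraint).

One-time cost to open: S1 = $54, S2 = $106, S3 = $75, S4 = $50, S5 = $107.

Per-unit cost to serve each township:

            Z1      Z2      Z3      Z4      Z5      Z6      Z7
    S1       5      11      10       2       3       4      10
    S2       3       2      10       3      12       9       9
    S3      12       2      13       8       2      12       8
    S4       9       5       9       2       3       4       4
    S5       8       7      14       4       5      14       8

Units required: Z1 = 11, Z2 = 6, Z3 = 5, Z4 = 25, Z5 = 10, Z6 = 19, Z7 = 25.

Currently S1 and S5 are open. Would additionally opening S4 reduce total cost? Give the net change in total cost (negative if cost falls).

Current service cost with {S1, S5}: 503.
Adding S4: each township re-picks its cheapest; new service cost 386, saving 117.
Extra fixed cost: 50. Net change = 50 − 117 = -67.
(Totals: 664 → 597.)

Yes — net change −67 (cost falls by 67).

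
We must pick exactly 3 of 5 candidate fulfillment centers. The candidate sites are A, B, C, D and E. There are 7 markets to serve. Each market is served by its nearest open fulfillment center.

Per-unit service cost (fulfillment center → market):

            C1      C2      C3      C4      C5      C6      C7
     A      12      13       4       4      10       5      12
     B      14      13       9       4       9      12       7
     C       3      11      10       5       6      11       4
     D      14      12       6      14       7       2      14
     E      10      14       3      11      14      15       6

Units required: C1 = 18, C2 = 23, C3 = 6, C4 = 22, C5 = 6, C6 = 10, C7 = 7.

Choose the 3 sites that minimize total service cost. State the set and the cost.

With exactly 3 open, each market uses its cheapest among the chosen.
{A, C, D}: C1→C 3·18=54, C2→C 11·23=253, C3→A 4·6=24, C4→A 4·22=88, C5→C 6·6=36, C6→D 2·10=20, C7→C 4·7=28. Service cost 503.
{B, C, D}: service cost 515
{C, D, E}: service cost 519
Among all 10 size-3 choices, {A, C, D} is lowest.

Choose A, C and D; total service cost 503.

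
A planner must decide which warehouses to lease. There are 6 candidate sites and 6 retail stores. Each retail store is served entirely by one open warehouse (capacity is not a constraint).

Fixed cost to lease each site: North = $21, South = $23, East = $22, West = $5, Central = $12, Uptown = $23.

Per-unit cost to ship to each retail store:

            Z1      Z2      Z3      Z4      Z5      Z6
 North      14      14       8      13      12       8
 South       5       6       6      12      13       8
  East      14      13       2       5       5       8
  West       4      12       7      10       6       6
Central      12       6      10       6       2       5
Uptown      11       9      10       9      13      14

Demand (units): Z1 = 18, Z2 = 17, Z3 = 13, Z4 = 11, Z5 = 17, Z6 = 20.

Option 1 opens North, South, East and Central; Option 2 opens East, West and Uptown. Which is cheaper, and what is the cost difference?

Option 1 is cheaper by 76.

Option 1: {North, South, East, Central}: Z1→South 5·18=90, Z2→South 6·17=102, Z3→East 2·13=26, Z4→East 5·11=55, Z5→Central 2·17=34, Z6→Central 5·20=100. Service 407; fixed 78; total 485.
Option 2: {East, West, Uptown}: Z1→West 4·18=72, Z2→Uptown 9·17=153, Z3→East 2·13=26, Z4→East 5·11=55, Z5→East 5·17=85, Z6→West 6·20=120. Service 511; fixed 50; total 561.
Difference: |485 − 561| = 76.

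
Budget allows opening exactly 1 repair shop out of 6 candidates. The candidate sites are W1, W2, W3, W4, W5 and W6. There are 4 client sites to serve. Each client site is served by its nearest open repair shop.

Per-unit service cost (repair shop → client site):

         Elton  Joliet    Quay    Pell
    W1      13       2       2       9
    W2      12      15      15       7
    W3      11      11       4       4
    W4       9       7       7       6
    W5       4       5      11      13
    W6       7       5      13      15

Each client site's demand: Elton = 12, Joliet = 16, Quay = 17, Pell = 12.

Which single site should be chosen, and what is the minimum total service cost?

Choose W1 only; total service cost 330.

With exactly 1 open, each client site uses its cheapest among the chosen.
{W1}: Elton→W1 13·12=156, Joliet→W1 2·16=32, Quay→W1 2·17=34, Pell→W1 9·12=108. Service cost 330.
{W4}: service cost 411
{W3}: service cost 424
Among all 6 size-1 choices, {W1} is lowest.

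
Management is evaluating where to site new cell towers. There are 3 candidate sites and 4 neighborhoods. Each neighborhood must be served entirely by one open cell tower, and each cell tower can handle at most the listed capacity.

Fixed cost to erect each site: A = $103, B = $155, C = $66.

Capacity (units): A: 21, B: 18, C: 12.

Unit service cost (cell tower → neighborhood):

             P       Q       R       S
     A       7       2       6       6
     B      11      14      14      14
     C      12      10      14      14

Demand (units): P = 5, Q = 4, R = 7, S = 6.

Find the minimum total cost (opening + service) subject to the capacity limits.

Open {A, C}: P→C 12·5=60, Q→A 2·4=8, R→A 6·7=42, S→A 6·6=36.
Loads: A carries 17/21, C carries 5/12. Service 146; fixed 169; total 315.
Next best feasible plan costs 322.

Minimum total cost: 315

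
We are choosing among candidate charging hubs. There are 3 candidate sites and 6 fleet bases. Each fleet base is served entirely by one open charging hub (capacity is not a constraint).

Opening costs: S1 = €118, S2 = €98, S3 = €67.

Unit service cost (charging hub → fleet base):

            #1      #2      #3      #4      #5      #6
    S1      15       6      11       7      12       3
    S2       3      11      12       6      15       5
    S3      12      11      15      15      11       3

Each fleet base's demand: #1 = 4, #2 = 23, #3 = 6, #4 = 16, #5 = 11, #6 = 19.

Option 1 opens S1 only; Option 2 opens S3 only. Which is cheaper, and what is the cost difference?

Option 1 is cheaper by 193.

Option 1: {S1}: #1→S1 15·4=60, #2→S1 6·23=138, #3→S1 11·6=66, #4→S1 7·16=112, #5→S1 12·11=132, #6→S1 3·19=57. Service 565; fixed 118; total 683.
Option 2: {S3}: #1→S3 12·4=48, #2→S3 11·23=253, #3→S3 15·6=90, #4→S3 15·16=240, #5→S3 11·11=121, #6→S3 3·19=57. Service 809; fixed 67; total 876.
Difference: |683 − 876| = 193.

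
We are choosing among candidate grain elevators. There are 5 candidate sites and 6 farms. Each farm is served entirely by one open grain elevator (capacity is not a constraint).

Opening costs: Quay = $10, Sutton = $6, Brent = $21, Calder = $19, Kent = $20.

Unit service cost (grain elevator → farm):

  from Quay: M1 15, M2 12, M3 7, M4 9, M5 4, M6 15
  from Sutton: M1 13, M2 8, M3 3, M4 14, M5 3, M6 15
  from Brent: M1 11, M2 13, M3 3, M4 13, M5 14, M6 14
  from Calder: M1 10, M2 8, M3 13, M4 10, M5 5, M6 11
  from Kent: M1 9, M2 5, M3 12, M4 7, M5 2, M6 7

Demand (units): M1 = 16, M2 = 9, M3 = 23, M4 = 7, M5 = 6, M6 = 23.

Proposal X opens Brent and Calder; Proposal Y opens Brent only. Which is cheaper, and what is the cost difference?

Proposal X: {Brent, Calder}: M1→Calder 10·16=160, M2→Calder 8·9=72, M3→Brent 3·23=69, M4→Calder 10·7=70, M5→Calder 5·6=30, M6→Calder 11·23=253. Service 654; fixed 40; total 694.
Proposal Y: {Brent}: M1→Brent 11·16=176, M2→Brent 13·9=117, M3→Brent 3·23=69, M4→Brent 13·7=91, M5→Brent 14·6=84, M6→Brent 14·23=322. Service 859; fixed 21; total 880.
Difference: |694 − 880| = 186.

Proposal X is cheaper by 186.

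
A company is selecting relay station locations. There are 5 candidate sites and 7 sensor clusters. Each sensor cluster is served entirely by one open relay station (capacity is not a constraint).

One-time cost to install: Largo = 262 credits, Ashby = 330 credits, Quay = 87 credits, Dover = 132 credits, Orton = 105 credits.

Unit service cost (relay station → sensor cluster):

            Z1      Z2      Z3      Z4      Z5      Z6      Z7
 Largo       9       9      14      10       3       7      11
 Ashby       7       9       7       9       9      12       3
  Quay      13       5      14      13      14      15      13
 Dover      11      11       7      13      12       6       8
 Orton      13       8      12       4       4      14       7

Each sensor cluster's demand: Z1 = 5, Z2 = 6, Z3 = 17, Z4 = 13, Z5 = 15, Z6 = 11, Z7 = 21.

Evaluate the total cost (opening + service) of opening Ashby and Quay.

Each sensor cluster is assigned to its cheapest site among the open ones.
{Ashby, Quay}: Z1→Ashby 7·5=35, Z2→Quay 5·6=30, Z3→Ashby 7·17=119, Z4→Ashby 9·13=117, Z5→Ashby 9·15=135, Z6→Ashby 12·11=132, Z7→Ashby 3·21=63. Service 631; fixed 417; total 1048.

Total cost: 1048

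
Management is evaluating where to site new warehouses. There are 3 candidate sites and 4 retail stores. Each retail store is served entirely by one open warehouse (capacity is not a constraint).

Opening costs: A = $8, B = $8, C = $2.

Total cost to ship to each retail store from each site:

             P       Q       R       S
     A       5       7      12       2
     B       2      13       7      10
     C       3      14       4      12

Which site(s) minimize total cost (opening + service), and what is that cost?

For any fixed open set, each retail store goes to its cheapest open site; total = fixed + service.
{A, C}: P→C 3, Q→A 7, R→C 4, S→A 2. Service 16; fixed 10; total 26.
{A, B, C}: P→B 2, Q→A 7, R→C 4, S→A 2. Service 15; fixed 18; total 33.
{A}: P→A 5, Q→A 7, R→A 12, S→A 2. Service 26; fixed 8; total 34.
{C}: service 33 + fixed 2 = 35
(All 7 nonempty subsets were checked; A and C is lowest.)

Open A and C; minimum total cost 26.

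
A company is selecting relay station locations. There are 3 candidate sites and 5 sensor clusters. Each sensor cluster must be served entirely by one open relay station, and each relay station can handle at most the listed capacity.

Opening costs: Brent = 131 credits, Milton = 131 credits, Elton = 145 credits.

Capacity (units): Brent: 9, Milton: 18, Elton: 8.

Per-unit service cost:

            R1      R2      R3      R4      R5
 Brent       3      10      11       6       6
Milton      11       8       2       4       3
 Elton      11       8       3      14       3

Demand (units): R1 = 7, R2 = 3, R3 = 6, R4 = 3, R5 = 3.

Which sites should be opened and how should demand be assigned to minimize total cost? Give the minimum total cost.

Minimum total cost: 340

Open {Brent, Milton}: R1→Brent 3·7=21, R2→Milton 8·3=24, R3→Milton 2·6=12, R4→Milton 4·3=12, R5→Milton 3·3=9.
Loads: Brent carries 7/9, Milton carries 15/18. Service 78; fixed 262; total 340.
Next best feasible plan costs 408.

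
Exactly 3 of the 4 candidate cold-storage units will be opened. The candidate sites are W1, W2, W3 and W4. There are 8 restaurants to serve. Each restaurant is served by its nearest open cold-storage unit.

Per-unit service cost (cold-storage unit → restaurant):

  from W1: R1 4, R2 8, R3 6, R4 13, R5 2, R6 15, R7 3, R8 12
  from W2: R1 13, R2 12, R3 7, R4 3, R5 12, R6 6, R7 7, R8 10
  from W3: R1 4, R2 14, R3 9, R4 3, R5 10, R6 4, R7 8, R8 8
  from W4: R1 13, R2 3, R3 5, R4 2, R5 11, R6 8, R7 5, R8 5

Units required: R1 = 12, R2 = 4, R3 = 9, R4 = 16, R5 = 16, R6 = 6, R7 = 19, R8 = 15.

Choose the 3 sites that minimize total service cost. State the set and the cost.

With exactly 3 open, each restaurant uses its cheapest among the chosen.
{W1, W3, W4}: R1→W1 4·12=48, R2→W4 3·4=12, R3→W4 5·9=45, R4→W4 2·16=32, R5→W1 2·16=32, R6→W3 4·6=24, R7→W1 3·19=57, R8→W4 5·15=75. Service cost 325.
{W1, W2, W4}: service cost 337
{W1, W2, W3}: service cost 415
Among all 4 size-3 choices, {W1, W3, W4} is lowest.

Choose W1, W3 and W4; total service cost 325.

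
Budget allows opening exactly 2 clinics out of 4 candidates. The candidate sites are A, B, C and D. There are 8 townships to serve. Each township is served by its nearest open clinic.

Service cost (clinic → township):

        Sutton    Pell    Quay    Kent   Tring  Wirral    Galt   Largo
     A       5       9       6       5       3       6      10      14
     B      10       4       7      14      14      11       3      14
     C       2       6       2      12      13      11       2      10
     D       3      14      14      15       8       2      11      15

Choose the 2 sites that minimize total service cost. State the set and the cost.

With exactly 2 open, each township uses its cheapest among the chosen.
{A, C}: Sutton→C 2, Pell→C 6, Quay→C 2, Kent→A 5, Tring→A 3, Wirral→A 6, Galt→C 2, Largo→C 10. Service cost 36.
{C, D}: service cost 44
{A, B}: service cost 46
Among all 6 size-2 choices, {A, C} is lowest.

Choose A and C; total service cost 36.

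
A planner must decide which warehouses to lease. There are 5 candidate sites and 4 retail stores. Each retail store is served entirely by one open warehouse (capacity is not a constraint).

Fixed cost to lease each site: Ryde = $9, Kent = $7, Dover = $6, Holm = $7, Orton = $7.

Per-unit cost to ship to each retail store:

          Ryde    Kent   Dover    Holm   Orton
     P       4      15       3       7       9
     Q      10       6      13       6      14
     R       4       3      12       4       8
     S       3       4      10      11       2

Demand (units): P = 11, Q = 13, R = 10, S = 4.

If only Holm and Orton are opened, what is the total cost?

Total cost: 217

Each retail store is assigned to its cheapest site among the open ones.
{Holm, Orton}: P→Holm 7·11=77, Q→Holm 6·13=78, R→Holm 4·10=40, S→Orton 2·4=8. Service 203; fixed 14; total 217.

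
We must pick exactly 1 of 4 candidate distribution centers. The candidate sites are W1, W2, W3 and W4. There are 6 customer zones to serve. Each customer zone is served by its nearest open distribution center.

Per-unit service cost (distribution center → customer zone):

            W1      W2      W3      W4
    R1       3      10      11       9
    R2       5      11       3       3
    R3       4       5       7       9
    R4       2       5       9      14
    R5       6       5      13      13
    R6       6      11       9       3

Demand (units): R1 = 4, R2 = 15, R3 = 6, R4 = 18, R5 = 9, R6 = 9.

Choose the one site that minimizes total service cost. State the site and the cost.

With exactly 1 open, each customer zone uses its cheapest among the chosen.
{W1}: R1→W1 3·4=12, R2→W1 5·15=75, R3→W1 4·6=24, R4→W1 2·18=36, R5→W1 6·9=54, R6→W1 6·9=54. Service cost 255.
{W2}: service cost 469
{W3}: service cost 491
Among all 4 size-1 choices, {W1} is lowest.

Choose W1 only; total service cost 255.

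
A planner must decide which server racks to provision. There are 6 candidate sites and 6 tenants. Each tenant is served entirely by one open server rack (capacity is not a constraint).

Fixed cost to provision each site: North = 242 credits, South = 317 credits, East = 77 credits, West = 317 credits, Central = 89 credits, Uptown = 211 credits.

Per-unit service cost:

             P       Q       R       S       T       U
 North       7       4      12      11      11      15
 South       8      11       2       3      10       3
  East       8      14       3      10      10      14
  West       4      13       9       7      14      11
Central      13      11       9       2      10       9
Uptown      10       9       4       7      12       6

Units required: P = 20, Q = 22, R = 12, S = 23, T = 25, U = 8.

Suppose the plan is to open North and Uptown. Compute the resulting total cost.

Total cost: 1213

Each tenant is assigned to its cheapest site among the open ones.
{North, Uptown}: P→North 7·20=140, Q→North 4·22=88, R→Uptown 4·12=48, S→Uptown 7·23=161, T→North 11·25=275, U→Uptown 6·8=48. Service 760; fixed 453; total 1213.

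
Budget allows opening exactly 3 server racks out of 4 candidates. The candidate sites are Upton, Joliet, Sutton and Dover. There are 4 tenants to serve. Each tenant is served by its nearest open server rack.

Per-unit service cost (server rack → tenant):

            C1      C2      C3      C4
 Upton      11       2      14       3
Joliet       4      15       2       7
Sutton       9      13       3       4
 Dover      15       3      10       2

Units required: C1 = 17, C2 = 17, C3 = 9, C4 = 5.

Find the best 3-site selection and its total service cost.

With exactly 3 open, each tenant uses its cheapest among the chosen.
{Upton, Joliet, Dover}: C1→Joliet 4·17=68, C2→Upton 2·17=34, C3→Joliet 2·9=18, C4→Dover 2·5=10. Service cost 130.
{Upton, Joliet, Sutton}: service cost 135
{Joliet, Sutton, Dover}: service cost 147
Among all 4 size-3 choices, {Upton, Joliet, Dover} is lowest.

Choose Upton, Joliet and Dover; total service cost 130.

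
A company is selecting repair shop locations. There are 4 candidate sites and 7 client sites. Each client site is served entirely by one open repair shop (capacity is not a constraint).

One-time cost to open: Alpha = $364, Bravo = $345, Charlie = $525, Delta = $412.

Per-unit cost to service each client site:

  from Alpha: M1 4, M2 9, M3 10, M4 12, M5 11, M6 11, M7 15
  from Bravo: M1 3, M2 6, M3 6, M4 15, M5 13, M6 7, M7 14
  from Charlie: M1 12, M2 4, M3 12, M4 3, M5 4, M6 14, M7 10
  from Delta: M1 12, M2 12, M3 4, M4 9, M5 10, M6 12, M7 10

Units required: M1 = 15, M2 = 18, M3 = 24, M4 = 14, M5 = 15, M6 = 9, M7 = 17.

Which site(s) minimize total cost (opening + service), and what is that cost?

For any fixed open set, each client site goes to its cheapest open site; total = fixed + service.
{Bravo}: M1→Bravo 3·15=45, M2→Bravo 6·18=108, M3→Bravo 6·24=144, M4→Bravo 15·14=210, M5→Bravo 13·15=195, M6→Bravo 7·9=63, M7→Bravo 14·17=238. Service 1003; fixed 345; total 1348.
{Delta}: service 1046 + fixed 412 = 1458
{Charlie}: M1→Charlie 12·15=180, M2→Charlie 4·18=72, M3→Charlie 12·24=288, M4→Charlie 3·14=42, M5→Charlie 4·15=60, M6→Charlie 14·9=126, M7→Charlie 10·17=170. Service 938; fixed 525; total 1463.
{Alpha, Bravo, Charlie, Delta}: service 548 + fixed 1646 = 2194
No other subset beats 1348.

Open Bravo only; minimum total cost 1348.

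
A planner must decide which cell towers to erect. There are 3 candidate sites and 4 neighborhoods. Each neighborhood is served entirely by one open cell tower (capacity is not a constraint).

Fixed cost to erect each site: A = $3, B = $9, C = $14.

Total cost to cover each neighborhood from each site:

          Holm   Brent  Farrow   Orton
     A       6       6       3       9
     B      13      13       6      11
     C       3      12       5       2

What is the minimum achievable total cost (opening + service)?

For any fixed open set, each neighborhood goes to its cheapest open site; total = fixed + service.
{A}: Holm→A 6, Brent→A 6, Farrow→A 3, Orton→A 9. Service 24; fixed 3; total 27.
{A, C}: service 14 + fixed 17 = 31
{A, B}: service 24 + fixed 12 = 36
{A, B, C}: Holm→C 3, Brent→A 6, Farrow→A 3, Orton→C 2. Service 14; fixed 26; total 40.
No other subset beats 27.

Minimum total cost: 27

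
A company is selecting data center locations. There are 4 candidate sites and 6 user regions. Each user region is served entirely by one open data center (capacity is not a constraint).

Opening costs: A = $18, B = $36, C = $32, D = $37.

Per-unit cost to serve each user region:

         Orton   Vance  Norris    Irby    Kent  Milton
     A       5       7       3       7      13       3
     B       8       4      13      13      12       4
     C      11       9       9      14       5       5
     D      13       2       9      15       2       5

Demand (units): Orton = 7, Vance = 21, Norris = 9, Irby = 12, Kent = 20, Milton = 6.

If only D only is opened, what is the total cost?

Total cost: 501

Each user region is assigned to its cheapest site among the open ones.
{D}: Orton→D 13·7=91, Vance→D 2·21=42, Norris→D 9·9=81, Irby→D 15·12=180, Kent→D 2·20=40, Milton→D 5·6=30. Service 464; fixed 37; total 501.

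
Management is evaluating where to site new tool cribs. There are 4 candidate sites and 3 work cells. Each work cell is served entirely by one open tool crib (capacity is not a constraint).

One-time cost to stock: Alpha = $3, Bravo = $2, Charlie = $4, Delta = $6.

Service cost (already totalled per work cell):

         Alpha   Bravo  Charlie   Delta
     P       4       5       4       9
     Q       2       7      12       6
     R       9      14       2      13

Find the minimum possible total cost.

For any fixed open set, each work cell goes to its cheapest open site; total = fixed + service.
{Alpha, Charlie}: P→Alpha 4, Q→Alpha 2, R→Charlie 2. Service 8; fixed 7; total 15.
{Alpha, Bravo, Charlie}: service 8 + fixed 9 = 17
{Alpha}: P→Alpha 4, Q→Alpha 2, R→Alpha 9. Service 15; fixed 3; total 18.
{Alpha, Bravo, Charlie, Delta}: P→Alpha 4, Q→Alpha 2, R→Charlie 2. Service 8; fixed 15; total 23.
(All 15 nonempty subsets were checked; Alpha and Charlie is lowest.)

Minimum total cost: 15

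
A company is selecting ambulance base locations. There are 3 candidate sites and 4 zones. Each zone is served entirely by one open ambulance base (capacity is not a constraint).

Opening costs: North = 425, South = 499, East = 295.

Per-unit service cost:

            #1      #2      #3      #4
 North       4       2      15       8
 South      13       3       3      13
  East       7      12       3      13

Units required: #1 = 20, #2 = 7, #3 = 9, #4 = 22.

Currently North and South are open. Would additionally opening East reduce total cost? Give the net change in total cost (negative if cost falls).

No — net change +295 (cost rises by 295).

Current service cost with {North, South}: 297.
Adding East: each zone re-picks its cheapest; new service cost 297, saving 0.
Extra fixed cost: 295. Net change = 295 − 0 = 295.
(Totals: 1221 → 1516.)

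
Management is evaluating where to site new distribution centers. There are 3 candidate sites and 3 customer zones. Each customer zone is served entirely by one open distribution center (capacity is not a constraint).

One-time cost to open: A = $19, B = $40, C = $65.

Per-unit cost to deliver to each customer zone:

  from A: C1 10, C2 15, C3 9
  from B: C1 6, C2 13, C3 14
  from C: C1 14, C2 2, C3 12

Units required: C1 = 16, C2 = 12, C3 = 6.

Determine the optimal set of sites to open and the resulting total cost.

Open B and C; minimum total cost 297.

For any fixed open set, each customer zone goes to its cheapest open site; total = fixed + service.
{B, C}: C1→B 6·16=96, C2→C 2·12=24, C3→C 12·6=72. Service 192; fixed 105; total 297.
{A, B, C}: service 174 + fixed 124 = 298
{A, C}: C1→A 10·16=160, C2→C 2·12=24, C3→A 9·6=54. Service 238; fixed 84; total 322.
{A}: service 394 + fixed 19 = 413
(All 7 nonempty subsets were checked; B and C is lowest.)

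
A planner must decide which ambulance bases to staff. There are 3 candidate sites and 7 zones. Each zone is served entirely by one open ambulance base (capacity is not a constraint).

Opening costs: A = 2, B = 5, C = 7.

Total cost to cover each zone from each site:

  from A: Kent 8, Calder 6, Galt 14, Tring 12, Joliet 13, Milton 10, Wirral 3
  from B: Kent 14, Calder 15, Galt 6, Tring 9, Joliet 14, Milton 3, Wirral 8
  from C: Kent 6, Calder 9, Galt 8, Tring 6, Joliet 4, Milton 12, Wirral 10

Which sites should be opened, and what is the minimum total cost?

For any fixed open set, each zone goes to its cheapest open site; total = fixed + service.
{A, B, C}: Kent→C 6, Calder→A 6, Galt→B 6, Tring→C 6, Joliet→C 4, Milton→B 3, Wirral→A 3. Service 34; fixed 14; total 48.
{A, C}: Kent→C 6, Calder→A 6, Galt→C 8, Tring→C 6, Joliet→C 4, Milton→A 10, Wirral→A 3. Service 43; fixed 9; total 52.
{B, C}: service 42 + fixed 12 = 54
{A}: Kent→A 8, Calder→A 6, Galt→A 14, Tring→A 12, Joliet→A 13, Milton→A 10, Wirral→A 3. Service 66; fixed 2; total 68.
No other subset beats 48.

Open A, B and C; minimum total cost 48.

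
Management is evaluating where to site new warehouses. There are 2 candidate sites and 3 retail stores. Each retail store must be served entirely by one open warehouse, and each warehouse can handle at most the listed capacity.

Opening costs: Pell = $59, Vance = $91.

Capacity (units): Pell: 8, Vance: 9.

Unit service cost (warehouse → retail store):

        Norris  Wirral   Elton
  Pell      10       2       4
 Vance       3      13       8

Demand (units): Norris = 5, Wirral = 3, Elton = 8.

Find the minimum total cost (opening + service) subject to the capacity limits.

Open {Pell, Vance}: Norris→Vance 3·5=15, Wirral→Vance 13·3=39, Elton→Pell 4·8=32.
Loads: Pell carries 8/8, Vance carries 8/9. Service 86; fixed 150; total 236.
Next best feasible plan costs 270.

Minimum total cost: 236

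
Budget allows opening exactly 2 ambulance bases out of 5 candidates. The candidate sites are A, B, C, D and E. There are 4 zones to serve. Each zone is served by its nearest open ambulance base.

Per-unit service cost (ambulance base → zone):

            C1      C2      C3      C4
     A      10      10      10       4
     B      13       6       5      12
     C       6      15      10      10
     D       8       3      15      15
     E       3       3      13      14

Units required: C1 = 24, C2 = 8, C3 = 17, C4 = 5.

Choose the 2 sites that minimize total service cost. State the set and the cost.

With exactly 2 open, each zone uses its cheapest among the chosen.
{B, E}: C1→E 3·24=72, C2→E 3·8=24, C3→B 5·17=85, C4→B 12·5=60. Service cost 241.
{A, E}: service cost 286
{C, E}: service cost 316
Among all 10 size-2 choices, {B, E} is lowest.

Choose B and E; total service cost 241.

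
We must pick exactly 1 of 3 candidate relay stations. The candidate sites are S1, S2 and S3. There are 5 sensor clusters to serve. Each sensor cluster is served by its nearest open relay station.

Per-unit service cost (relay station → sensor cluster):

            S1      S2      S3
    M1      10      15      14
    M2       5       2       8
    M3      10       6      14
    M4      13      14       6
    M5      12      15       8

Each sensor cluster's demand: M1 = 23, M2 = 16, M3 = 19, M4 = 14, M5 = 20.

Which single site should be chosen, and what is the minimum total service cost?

With exactly 1 open, each sensor cluster uses its cheapest among the chosen.
{S1}: M1→S1 10·23=230, M2→S1 5·16=80, M3→S1 10·19=190, M4→S1 13·14=182, M5→S1 12·20=240. Service cost 922.
{S3}: service cost 960
{S2}: service cost 987
Among all 3 size-1 choices, {S1} is lowest.

Choose S1 only; total service cost 922.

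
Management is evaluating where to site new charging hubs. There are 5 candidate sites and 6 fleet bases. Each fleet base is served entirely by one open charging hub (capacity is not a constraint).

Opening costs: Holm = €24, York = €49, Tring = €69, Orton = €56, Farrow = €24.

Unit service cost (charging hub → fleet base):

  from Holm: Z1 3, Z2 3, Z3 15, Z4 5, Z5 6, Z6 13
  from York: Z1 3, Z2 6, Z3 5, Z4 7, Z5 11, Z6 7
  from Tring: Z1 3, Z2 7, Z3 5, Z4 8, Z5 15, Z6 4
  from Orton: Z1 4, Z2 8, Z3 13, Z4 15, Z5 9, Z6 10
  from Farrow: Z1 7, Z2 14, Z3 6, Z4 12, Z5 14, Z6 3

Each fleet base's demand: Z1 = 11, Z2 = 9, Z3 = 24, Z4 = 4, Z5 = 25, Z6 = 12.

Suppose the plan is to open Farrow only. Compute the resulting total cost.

Total cost: 805

Each fleet base is assigned to its cheapest site among the open ones.
{Farrow}: Z1→Farrow 7·11=77, Z2→Farrow 14·9=126, Z3→Farrow 6·24=144, Z4→Farrow 12·4=48, Z5→Farrow 14·25=350, Z6→Farrow 3·12=36. Service 781; fixed 24; total 805.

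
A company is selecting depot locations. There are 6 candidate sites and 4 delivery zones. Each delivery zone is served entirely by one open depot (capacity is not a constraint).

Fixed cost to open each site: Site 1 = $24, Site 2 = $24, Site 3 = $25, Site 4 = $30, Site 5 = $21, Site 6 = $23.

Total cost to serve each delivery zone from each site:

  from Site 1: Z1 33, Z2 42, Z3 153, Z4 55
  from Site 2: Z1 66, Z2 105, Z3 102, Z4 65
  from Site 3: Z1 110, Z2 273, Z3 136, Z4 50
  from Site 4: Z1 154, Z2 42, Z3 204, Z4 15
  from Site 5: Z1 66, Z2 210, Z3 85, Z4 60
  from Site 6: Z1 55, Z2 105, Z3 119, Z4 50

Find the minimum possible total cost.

For any fixed open set, each delivery zone goes to its cheapest open site; total = fixed + service.
{Site 1, Site 4, Site 5}: Z1→Site 1 33, Z2→Site 1 42, Z3→Site 5 85, Z4→Site 4 15. Service 175; fixed 75; total 250.
{Site 4, Site 5}: service 208 + fixed 51 = 259
{Site 1, Site 5}: Z1→Site 1 33, Z2→Site 1 42, Z3→Site 5 85, Z4→Site 1 55. Service 215; fixed 45; total 260.
{Site 1, Site 2, Site 3, Site 4, Site 5, Site 6}: service 175 + fixed 147 = 322
No other subset beats 250.

Minimum total cost: 250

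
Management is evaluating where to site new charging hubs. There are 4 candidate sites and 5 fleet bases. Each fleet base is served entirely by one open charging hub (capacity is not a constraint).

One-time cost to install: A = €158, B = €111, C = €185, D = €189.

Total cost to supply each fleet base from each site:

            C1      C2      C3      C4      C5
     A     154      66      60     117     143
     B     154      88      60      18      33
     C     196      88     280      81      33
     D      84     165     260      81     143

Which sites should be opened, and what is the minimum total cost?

For any fixed open set, each fleet base goes to its cheapest open site; total = fixed + service.
{B}: C1→B 154, C2→B 88, C3→B 60, C4→B 18, C5→B 33. Service 353; fixed 111; total 464.
{B, D}: service 283 + fixed 300 = 583
{A, B}: service 331 + fixed 269 = 600
{A, B, C, D}: service 261 + fixed 643 = 904
No other subset beats 464.

Open B only; minimum total cost 464.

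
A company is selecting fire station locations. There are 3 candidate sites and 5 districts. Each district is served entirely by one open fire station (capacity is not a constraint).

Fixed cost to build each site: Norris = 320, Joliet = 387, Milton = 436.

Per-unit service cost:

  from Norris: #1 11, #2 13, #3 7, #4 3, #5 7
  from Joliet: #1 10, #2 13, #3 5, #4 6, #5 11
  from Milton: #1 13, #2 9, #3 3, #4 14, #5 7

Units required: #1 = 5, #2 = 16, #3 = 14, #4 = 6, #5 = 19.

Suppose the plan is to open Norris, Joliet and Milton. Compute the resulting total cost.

Total cost: 1530

Each district is assigned to its cheapest site among the open ones.
{Norris, Joliet, Milton}: #1→Joliet 10·5=50, #2→Milton 9·16=144, #3→Milton 3·14=42, #4→Norris 3·6=18, #5→Norris 7·19=133. Service 387; fixed 1143; total 1530.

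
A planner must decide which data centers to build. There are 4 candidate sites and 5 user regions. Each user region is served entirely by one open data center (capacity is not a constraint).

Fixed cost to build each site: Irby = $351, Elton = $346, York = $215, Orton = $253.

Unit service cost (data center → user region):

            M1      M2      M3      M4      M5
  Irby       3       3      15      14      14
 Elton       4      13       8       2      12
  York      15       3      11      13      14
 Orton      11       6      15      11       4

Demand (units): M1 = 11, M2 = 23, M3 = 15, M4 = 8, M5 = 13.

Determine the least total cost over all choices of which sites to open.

For any fixed open set, each user region goes to its cheapest open site; total = fixed + service.
{Orton}: M1→Orton 11·11=121, M2→Orton 6·23=138, M3→Orton 15·15=225, M4→Orton 11·8=88, M5→Orton 4·13=52. Service 624; fixed 253; total 877.
{York}: M1→York 15·11=165, M2→York 3·23=69, M3→York 11·15=165, M4→York 13·8=104, M5→York 14·13=182. Service 685; fixed 215; total 900.
{York, Orton}: M1→Orton 11·11=121, M2→York 3·23=69, M3→York 11·15=165, M4→Orton 11·8=88, M5→Orton 4·13=52. Service 495; fixed 468; total 963.
{Irby, Elton, York, Orton}: M1→Irby 3·11=33, M2→Irby 3·23=69, M3→Elton 8·15=120, M4→Elton 2·8=16, M5→Orton 4·13=52. Service 290; fixed 1165; total 1455.
No other subset beats 877.

Minimum total cost: 877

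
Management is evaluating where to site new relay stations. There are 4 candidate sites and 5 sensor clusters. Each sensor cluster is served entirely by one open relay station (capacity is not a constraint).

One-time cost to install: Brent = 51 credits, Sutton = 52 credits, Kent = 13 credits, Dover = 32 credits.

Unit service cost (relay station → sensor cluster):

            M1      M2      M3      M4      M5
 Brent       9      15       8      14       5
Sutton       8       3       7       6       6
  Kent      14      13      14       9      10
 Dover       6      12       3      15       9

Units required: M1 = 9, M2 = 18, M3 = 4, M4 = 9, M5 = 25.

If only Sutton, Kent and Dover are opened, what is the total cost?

Each sensor cluster is assigned to its cheapest site among the open ones.
{Sutton, Kent, Dover}: M1→Dover 6·9=54, M2→Sutton 3·18=54, M3→Dover 3·4=12, M4→Sutton 6·9=54, M5→Sutton 6·25=150. Service 324; fixed 97; total 421.

Total cost: 421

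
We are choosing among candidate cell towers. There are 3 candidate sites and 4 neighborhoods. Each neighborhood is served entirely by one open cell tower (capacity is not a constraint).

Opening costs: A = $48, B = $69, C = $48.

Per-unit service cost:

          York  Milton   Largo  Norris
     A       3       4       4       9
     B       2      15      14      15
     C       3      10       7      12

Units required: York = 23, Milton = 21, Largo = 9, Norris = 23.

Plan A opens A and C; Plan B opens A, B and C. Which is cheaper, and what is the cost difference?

Plan A: {A, C}: York→A 3·23=69, Milton→A 4·21=84, Largo→A 4·9=36, Norris→A 9·23=207. Service 396; fixed 96; total 492.
Plan B: {A, B, C}: York→B 2·23=46, Milton→A 4·21=84, Largo→A 4·9=36, Norris→A 9·23=207. Service 373; fixed 165; total 538.
Difference: |492 − 538| = 46.

Plan A is cheaper by 46.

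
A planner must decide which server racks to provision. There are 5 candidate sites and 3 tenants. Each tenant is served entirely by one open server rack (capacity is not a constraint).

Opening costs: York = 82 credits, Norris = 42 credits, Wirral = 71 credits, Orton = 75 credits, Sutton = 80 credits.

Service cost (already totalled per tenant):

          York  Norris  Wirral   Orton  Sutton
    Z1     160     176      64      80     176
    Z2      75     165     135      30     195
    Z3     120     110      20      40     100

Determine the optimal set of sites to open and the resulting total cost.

Open Orton only; minimum total cost 225.

For any fixed open set, each tenant goes to its cheapest open site; total = fixed + service.
{Orton}: Z1→Orton 80, Z2→Orton 30, Z3→Orton 40. Service 150; fixed 75; total 225.
{Wirral, Orton}: Z1→Wirral 64, Z2→Orton 30, Z3→Wirral 20. Service 114; fixed 146; total 260.
{Norris, Orton}: Z1→Orton 80, Z2→Orton 30, Z3→Orton 40. Service 150; fixed 117; total 267.
{York, Norris, Wirral, Orton, Sutton}: service 114 + fixed 350 = 464
No other subset beats 225.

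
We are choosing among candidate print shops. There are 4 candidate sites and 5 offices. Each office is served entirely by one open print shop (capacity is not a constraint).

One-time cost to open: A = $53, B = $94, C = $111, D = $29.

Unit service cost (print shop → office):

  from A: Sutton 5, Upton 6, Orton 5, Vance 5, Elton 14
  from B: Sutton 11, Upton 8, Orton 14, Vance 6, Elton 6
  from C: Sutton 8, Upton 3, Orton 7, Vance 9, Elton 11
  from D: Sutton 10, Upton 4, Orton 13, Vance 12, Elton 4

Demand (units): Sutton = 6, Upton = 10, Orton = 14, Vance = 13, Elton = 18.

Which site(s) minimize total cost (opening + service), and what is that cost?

Open A and D; minimum total cost 359.

For any fixed open set, each office goes to its cheapest open site; total = fixed + service.
{A, D}: Sutton→A 5·6=30, Upton→D 4·10=40, Orton→A 5·14=70, Vance→A 5·13=65, Elton→D 4·18=72. Service 277; fixed 82; total 359.
{A, B, D}: service 277 + fixed 176 = 453
{A, C, D}: service 267 + fixed 193 = 460
{A, B, C, D}: service 267 + fixed 287 = 554
(All 15 nonempty subsets were checked; A and D is lowest.)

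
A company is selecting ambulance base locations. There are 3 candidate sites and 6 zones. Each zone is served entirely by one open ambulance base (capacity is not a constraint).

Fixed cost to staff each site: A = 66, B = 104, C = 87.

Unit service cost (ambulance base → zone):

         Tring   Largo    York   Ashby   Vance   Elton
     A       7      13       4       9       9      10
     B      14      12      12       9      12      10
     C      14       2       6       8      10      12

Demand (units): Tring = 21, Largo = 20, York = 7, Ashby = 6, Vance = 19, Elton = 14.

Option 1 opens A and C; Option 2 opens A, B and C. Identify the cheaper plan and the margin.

Option 1: {A, C}: Tring→A 7·21=147, Largo→C 2·20=40, York→A 4·7=28, Ashby→C 8·6=48, Vance→A 9·19=171, Elton→A 10·14=140. Service 574; fixed 153; total 727.
Option 2: {A, B, C}: Tring→A 7·21=147, Largo→C 2·20=40, York→A 4·7=28, Ashby→C 8·6=48, Vance→A 9·19=171, Elton→A 10·14=140. Service 574; fixed 257; total 831.
Difference: |727 − 831| = 104.

Option 1 is cheaper by 104.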